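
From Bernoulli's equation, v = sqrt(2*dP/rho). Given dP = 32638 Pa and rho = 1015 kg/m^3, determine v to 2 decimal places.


v = sqrt(2*dP/rho)
v = sqrt(2*32638/1015)
v = sqrt(64.31133)
v = 8.02 m/s


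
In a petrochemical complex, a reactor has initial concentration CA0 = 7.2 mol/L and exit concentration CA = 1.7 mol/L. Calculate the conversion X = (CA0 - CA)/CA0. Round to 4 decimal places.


X = (CA0 - CA) / CA0
X = (7.2 - 1.7) / 7.2
X = 5.5 / 7.2
X = 0.7639


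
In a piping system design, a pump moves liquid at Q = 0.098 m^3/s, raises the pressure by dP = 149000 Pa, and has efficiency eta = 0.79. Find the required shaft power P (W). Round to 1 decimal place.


P = Q * dP / eta
P = 0.098 * 149000 / 0.79
P = 14602.0 / 0.79
P = 18483.5 W


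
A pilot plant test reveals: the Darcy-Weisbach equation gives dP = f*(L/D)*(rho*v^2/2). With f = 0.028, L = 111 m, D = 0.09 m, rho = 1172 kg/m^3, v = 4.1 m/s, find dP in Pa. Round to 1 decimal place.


dP = f * (L/D) * (rho*v^2/2)
dP = 0.028 * (111/0.09) * (1172*4.1^2/2)
L/D = 1233.33333333
rho*v^2/2 = 1172*16.81/2 = 9850.66
dP = 0.028 * 1233.33333333 * 9850.66
dP = 340176.1 Pa


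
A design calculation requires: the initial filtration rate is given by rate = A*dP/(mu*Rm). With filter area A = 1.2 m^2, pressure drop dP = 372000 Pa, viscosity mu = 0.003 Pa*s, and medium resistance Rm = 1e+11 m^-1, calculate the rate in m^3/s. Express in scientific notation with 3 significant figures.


rate = A * dP / (mu * Rm)
rate = 1.2 * 372000 / (0.003 * 1e+11)
rate = 446400.0 / 3.000e+08
rate = 1.49e-03 m^3/s


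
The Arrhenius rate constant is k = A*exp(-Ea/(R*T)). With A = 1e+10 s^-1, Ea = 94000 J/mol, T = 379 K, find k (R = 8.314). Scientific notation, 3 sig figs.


k = A * exp(-Ea/(R*T))
k = 1e+10 * exp(-94000 / (8.314 * 379))
k = 1e+10 * exp(-29.831743)
k = 1.11e-03


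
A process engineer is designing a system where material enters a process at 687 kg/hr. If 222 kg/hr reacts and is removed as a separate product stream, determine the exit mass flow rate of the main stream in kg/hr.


Steady-state mass balance on the main outlet: F_out = F_in - F_removed
F_out = 687 - 222
F_out = 465 kg/hr


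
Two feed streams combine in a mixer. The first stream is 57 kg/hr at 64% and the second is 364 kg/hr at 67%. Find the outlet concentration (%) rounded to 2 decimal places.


Mass balance on solute: F1*x1 + F2*x2 = F3*x3
F3 = F1 + F2 = 57 + 364 = 421 kg/hr
x3 = (F1*x1 + F2*x2)/F3
x3 = (57*0.64 + 364*0.67) / 421
x3 = 66.59%


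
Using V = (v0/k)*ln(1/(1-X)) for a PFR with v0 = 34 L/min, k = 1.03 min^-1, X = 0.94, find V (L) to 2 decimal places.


V = (v0/k) * ln(1/(1-X))
V = (34/1.03) * ln(1/(1-0.94))
V = 33.009709 * ln(16.666667)
V = 33.009709 * 2.813411
V = 92.87 L


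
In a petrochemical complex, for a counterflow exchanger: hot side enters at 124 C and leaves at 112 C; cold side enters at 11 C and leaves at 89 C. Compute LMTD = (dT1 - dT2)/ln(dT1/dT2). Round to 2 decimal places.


dT1 = Th_in - Tc_out = 124 - 89 = 35
dT2 = Th_out - Tc_in = 112 - 11 = 101
LMTD = (dT1 - dT2) / ln(dT1/dT2)
LMTD = (35 - 101) / ln(35/101)
LMTD = 62.28 K


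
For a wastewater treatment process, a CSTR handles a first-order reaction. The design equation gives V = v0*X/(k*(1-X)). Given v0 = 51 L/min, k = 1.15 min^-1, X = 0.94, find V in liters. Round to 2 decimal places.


V = v0 * X / (k * (1 - X))
V = 51 * 0.94 / (1.15 * (1 - 0.94))
V = 47.94 / (1.15 * 0.06)
V = 47.94 / 0.069
V = 694.78 L


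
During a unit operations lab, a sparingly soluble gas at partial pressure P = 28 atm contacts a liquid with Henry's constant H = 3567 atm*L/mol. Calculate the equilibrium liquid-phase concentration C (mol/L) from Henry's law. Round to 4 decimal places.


C = P / H
C = 28 / 3567
C = 0.0078 mol/L


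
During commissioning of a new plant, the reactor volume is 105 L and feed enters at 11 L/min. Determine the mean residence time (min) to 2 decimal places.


tau = V / v0
tau = 105 / 11
tau = 9.55 min


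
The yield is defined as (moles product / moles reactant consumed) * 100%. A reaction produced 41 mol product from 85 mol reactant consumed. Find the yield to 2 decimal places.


Yield = (moles product / moles consumed) * 100%
Yield = (41 / 85) * 100
Yield = 0.4824 * 100
Yield = 48.24%


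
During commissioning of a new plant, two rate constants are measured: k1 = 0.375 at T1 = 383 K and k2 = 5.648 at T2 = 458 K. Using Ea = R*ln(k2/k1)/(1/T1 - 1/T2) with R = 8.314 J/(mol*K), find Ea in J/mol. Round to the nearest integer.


Ea = R * ln(k2/k1) / (1/T1 - 1/T2)
ln(k2/k1) = ln(5.648/0.375) = 2.7121308
1/T1 - 1/T2 = 1/383 - 1/458 = 0.000427559944
Ea = 8.314 * 2.7121308 / 0.000427559944
Ea = 52738 J/mol


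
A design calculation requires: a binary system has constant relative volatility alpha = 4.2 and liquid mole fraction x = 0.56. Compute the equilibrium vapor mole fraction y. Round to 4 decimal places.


y = alpha*x / (1 + (alpha-1)*x)
y = 4.2*0.56 / (1 + (4.2-1)*0.56)
y = 2.352 / (1 + 1.792)
y = 2.352 / 2.792
y = 0.8424


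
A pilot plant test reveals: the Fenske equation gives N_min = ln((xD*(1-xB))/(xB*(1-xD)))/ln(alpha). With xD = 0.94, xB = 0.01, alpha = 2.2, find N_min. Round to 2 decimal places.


N_min = ln((xD*(1-xB))/(xB*(1-xD))) / ln(alpha)
Numerator inside ln: 0.9306 / 0.0006 = 1551.0
ln(1551.0) = 7.346655
ln(alpha) = ln(2.2) = 0.788457
N_min = 7.346655 / 0.788457 = 9.32


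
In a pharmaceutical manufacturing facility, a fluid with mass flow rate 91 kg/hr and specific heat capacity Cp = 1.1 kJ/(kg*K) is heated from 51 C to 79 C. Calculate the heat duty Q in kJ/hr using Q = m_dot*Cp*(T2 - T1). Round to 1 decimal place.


Q = m_dot * Cp * (T2 - T1)
Q = 91 * 1.1 * (79 - 51)
Q = 91 * 1.1 * 28
Q = 2802.8 kJ/hr


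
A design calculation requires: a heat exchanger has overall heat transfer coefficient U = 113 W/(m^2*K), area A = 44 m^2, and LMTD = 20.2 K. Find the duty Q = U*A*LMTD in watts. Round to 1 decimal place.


Q = U * A * LMTD
Q = 113 * 44 * 20.2
Q = 100434.4 W


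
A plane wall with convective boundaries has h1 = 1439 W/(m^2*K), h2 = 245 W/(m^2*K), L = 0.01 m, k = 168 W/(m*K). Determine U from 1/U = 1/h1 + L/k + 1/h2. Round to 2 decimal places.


1/U = 1/h1 + L/k + 1/h2
1/U = 1/1439 + 0.01/168 + 1/245
1/U = 0.000694927 + 5.95238e-05 + 0.0040816327
1/U = 0.0048360835
U = 206.78 W/(m^2*K)


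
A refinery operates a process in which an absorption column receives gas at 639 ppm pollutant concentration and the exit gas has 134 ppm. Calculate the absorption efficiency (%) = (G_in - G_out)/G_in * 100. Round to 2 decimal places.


Efficiency = (G_in - G_out) / G_in * 100%
Efficiency = (639 - 134) / 639 * 100
Efficiency = 505 / 639 * 100
Efficiency = 79.03%


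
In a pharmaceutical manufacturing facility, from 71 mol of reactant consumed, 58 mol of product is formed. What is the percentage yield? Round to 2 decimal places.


Yield = (moles product / moles consumed) * 100%
Yield = (58 / 71) * 100
Yield = 0.8169 * 100
Yield = 81.69%


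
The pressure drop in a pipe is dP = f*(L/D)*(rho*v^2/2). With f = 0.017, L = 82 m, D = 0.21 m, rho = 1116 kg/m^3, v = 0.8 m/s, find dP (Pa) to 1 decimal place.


dP = f * (L/D) * (rho*v^2/2)
dP = 0.017 * (82/0.21) * (1116*0.8^2/2)
L/D = 390.47619048
rho*v^2/2 = 1116*0.64/2 = 357.12
dP = 0.017 * 390.47619048 * 357.12
dP = 2370.6 Pa


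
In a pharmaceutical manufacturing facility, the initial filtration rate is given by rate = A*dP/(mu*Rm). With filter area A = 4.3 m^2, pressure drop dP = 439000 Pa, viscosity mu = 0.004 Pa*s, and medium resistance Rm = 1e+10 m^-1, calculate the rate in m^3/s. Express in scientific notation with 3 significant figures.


rate = A * dP / (mu * Rm)
rate = 4.3 * 439000 / (0.004 * 1e+10)
rate = 1887700.0 / 4.000e+07
rate = 4.72e-02 m^3/s


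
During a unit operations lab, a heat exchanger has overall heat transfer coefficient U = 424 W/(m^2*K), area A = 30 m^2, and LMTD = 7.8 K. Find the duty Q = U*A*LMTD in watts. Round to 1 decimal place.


Q = U * A * LMTD
Q = 424 * 30 * 7.8
Q = 99216.0 W


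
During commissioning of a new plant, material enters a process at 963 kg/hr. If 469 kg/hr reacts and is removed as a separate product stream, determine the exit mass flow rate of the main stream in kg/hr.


Steady-state mass balance on the main outlet: F_out = F_in - F_removed
F_out = 963 - 469
F_out = 494 kg/hr


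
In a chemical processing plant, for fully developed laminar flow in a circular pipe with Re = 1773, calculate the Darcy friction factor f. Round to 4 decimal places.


f = 64 / Re
f = 64 / 1773
f = 0.0361


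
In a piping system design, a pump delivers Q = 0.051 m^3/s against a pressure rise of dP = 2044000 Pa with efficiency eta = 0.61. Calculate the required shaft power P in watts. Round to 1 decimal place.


P = Q * dP / eta
P = 0.051 * 2044000 / 0.61
P = 104244.0 / 0.61
P = 170891.8 W


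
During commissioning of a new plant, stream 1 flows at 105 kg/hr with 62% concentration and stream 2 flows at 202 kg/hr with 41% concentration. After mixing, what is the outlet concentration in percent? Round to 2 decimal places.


Mass balance on solute: F1*x1 + F2*x2 = F3*x3
F3 = F1 + F2 = 105 + 202 = 307 kg/hr
x3 = (F1*x1 + F2*x2)/F3
x3 = (105*0.62 + 202*0.41) / 307
x3 = 48.18%


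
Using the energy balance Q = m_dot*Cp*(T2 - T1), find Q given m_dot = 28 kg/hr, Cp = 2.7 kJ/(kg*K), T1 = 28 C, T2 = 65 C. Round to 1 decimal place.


Q = m_dot * Cp * (T2 - T1)
Q = 28 * 2.7 * (65 - 28)
Q = 28 * 2.7 * 37
Q = 2797.2 kJ/hr


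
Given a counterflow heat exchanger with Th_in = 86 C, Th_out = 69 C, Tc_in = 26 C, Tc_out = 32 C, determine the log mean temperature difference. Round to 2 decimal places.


dT1 = Th_in - Tc_out = 86 - 32 = 54
dT2 = Th_out - Tc_in = 69 - 26 = 43
LMTD = (dT1 - dT2) / ln(dT1/dT2)
LMTD = (54 - 43) / ln(54/43)
LMTD = 48.29 K


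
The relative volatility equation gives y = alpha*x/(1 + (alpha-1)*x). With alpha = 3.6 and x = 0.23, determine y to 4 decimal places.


y = alpha*x / (1 + (alpha-1)*x)
y = 3.6*0.23 / (1 + (3.6-1)*0.23)
y = 0.828 / (1 + 0.598)
y = 0.828 / 1.598
y = 0.5181


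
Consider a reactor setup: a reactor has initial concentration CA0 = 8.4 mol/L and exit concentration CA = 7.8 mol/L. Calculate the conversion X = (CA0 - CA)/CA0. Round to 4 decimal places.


X = (CA0 - CA) / CA0
X = (8.4 - 7.8) / 8.4
X = 0.6 / 8.4
X = 0.0714


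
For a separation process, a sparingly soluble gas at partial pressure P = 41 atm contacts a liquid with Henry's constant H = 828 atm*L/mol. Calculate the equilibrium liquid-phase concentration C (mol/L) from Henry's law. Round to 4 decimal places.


C = P / H
C = 41 / 828
C = 0.0495 mol/L


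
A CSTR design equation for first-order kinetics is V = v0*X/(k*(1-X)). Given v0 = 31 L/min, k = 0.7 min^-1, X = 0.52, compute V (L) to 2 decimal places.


V = v0 * X / (k * (1 - X))
V = 31 * 0.52 / (0.7 * (1 - 0.52))
V = 16.12 / (0.7 * 0.48)
V = 16.12 / 0.336
V = 47.98 L


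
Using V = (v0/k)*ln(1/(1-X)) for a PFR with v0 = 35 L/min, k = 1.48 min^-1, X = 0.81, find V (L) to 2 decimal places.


V = (v0/k) * ln(1/(1-X))
V = (35/1.48) * ln(1/(1-0.81))
V = 23.648649 * ln(5.263158)
V = 23.648649 * 1.660731
V = 39.27 L


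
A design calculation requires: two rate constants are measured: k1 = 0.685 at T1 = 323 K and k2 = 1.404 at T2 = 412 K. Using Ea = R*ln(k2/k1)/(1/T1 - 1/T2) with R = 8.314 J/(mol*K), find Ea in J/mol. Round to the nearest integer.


Ea = R * ln(k2/k1) / (1/T1 - 1/T2)
ln(k2/k1) = ln(1.404/0.685) = 0.7176617
1/T1 - 1/T2 = 1/323 - 1/412 = 0.000668790766
Ea = 8.314 * 0.7176617 / 0.000668790766
Ea = 8922 J/mol


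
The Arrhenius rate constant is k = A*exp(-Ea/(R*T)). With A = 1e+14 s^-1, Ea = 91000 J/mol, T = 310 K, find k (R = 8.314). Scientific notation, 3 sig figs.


k = A * exp(-Ea/(R*T))
k = 1e+14 * exp(-91000 / (8.314 * 310))
k = 1e+14 * exp(-35.30772)
k = 4.64e-02


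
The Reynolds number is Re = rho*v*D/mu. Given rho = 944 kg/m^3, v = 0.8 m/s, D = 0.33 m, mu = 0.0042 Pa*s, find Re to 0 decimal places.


Re = rho * v * D / mu
Re = 944 * 0.8 * 0.33 / 0.0042
Re = 249.216 / 0.0042
Re = 59337


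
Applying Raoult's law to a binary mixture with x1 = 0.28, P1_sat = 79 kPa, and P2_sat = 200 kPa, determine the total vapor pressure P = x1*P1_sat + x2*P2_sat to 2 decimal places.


P = x1*P1_sat + x2*P2_sat
x2 = 1 - x1 = 1 - 0.28 = 0.72
P = 0.28*79 + 0.72*200
P = 22.12 + 144.0
P = 166.12 kPa


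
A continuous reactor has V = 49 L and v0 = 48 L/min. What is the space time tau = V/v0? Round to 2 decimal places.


tau = V / v0
tau = 49 / 48
tau = 1.02 min


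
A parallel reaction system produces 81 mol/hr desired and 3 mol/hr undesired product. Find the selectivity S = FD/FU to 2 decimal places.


S = desired product rate / undesired product rate
S = 81 / 3
S = 27.00


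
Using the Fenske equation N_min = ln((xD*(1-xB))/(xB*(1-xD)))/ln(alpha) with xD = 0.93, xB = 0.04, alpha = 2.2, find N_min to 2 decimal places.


N_min = ln((xD*(1-xB))/(xB*(1-xD))) / ln(alpha)
Numerator inside ln: 0.8928 / 0.0028 = 318.857143
ln(318.857143) = 5.764743
ln(alpha) = ln(2.2) = 0.788457
N_min = 5.764743 / 0.788457 = 7.31


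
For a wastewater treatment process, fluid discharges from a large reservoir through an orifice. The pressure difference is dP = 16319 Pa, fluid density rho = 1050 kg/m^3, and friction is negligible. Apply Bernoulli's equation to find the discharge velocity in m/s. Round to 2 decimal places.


v = sqrt(2*dP/rho)
v = sqrt(2*16319/1050)
v = sqrt(31.08381)
v = 5.58 m/s


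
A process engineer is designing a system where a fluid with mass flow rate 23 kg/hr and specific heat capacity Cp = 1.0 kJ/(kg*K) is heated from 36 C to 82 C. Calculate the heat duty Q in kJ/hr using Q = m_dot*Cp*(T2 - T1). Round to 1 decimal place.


Q = m_dot * Cp * (T2 - T1)
Q = 23 * 1.0 * (82 - 36)
Q = 23 * 1.0 * 46
Q = 1058.0 kJ/hr


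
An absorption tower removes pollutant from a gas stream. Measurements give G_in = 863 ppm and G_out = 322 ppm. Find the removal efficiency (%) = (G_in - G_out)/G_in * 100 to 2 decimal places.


Efficiency = (G_in - G_out) / G_in * 100%
Efficiency = (863 - 322) / 863 * 100
Efficiency = 541 / 863 * 100
Efficiency = 62.69%


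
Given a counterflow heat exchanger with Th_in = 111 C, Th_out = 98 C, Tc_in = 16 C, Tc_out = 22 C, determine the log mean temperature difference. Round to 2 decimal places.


dT1 = Th_in - Tc_out = 111 - 22 = 89
dT2 = Th_out - Tc_in = 98 - 16 = 82
LMTD = (dT1 - dT2) / ln(dT1/dT2)
LMTD = (89 - 82) / ln(89/82)
LMTD = 85.45 K


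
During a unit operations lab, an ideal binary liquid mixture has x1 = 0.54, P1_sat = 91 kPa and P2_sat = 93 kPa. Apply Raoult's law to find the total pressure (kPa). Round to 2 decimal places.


P = x1*P1_sat + x2*P2_sat
x2 = 1 - x1 = 1 - 0.54 = 0.46
P = 0.54*91 + 0.46*93
P = 49.14 + 42.78
P = 91.92 kPa


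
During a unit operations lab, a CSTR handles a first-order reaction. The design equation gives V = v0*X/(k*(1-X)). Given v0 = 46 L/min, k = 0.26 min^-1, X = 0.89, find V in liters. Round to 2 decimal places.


V = v0 * X / (k * (1 - X))
V = 46 * 0.89 / (0.26 * (1 - 0.89))
V = 40.94 / (0.26 * 0.11)
V = 40.94 / 0.0286
V = 1431.47 L


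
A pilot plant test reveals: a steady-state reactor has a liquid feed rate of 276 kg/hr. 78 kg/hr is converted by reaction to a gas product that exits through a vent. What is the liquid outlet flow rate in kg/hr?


Steady-state mass balance on the main outlet: F_out = F_in - F_removed
F_out = 276 - 78
F_out = 198 kg/hr


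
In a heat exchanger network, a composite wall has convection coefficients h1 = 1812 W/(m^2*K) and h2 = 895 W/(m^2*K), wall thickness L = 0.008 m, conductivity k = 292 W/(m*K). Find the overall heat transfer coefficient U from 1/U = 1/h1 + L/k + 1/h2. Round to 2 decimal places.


1/U = 1/h1 + L/k + 1/h2
1/U = 1/1812 + 0.008/292 + 1/895
1/U = 0.0005518764 + 2.73973e-05 + 0.0011173184
1/U = 0.0016965921
U = 589.42 W/(m^2*K)


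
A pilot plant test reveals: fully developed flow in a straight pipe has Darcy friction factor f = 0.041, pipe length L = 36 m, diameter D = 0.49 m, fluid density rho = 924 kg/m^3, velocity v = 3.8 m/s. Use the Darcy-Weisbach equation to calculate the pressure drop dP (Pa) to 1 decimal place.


dP = f * (L/D) * (rho*v^2/2)
dP = 0.041 * (36/0.49) * (924*3.8^2/2)
L/D = 73.46938776
rho*v^2/2 = 924*14.44/2 = 6671.28
dP = 0.041 * 73.46938776 * 6671.28
dP = 20095.5 Pa


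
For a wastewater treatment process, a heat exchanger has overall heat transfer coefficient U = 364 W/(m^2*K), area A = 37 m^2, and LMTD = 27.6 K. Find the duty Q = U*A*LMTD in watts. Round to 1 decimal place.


Q = U * A * LMTD
Q = 364 * 37 * 27.6
Q = 371716.8 W


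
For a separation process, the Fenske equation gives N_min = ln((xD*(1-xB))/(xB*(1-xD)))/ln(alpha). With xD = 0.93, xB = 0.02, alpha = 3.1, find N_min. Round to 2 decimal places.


N_min = ln((xD*(1-xB))/(xB*(1-xD))) / ln(alpha)
Numerator inside ln: 0.9114 / 0.0014 = 651.0
ln(651.0) = 6.47851
ln(alpha) = ln(3.1) = 1.131402
N_min = 6.47851 / 1.131402 = 5.73


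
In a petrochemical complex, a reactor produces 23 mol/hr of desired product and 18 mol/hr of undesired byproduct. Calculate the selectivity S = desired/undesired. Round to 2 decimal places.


S = desired product rate / undesired product rate
S = 23 / 18
S = 1.28


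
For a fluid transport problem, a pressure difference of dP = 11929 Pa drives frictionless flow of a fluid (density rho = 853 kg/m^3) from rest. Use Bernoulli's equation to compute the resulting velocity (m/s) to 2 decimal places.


v = sqrt(2*dP/rho)
v = sqrt(2*11929/853)
v = sqrt(27.969519)
v = 5.29 m/s


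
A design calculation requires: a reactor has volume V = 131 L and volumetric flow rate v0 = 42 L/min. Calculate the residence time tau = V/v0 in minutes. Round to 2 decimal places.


tau = V / v0
tau = 131 / 42
tau = 3.12 min


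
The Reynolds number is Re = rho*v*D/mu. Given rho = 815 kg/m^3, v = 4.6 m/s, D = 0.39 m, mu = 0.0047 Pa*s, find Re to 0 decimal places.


Re = rho * v * D / mu
Re = 815 * 4.6 * 0.39 / 0.0047
Re = 1462.11 / 0.0047
Re = 311087


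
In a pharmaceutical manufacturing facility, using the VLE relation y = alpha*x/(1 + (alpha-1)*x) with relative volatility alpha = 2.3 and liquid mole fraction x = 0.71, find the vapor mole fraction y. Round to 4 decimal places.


y = alpha*x / (1 + (alpha-1)*x)
y = 2.3*0.71 / (1 + (2.3-1)*0.71)
y = 1.633 / (1 + 0.923)
y = 1.633 / 1.923
y = 0.8492


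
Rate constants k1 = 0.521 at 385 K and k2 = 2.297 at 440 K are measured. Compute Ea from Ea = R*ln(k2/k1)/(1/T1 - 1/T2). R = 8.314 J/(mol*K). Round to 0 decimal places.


Ea = R * ln(k2/k1) / (1/T1 - 1/T2)
ln(k2/k1) = ln(2.297/0.521) = 1.4836092
1/T1 - 1/T2 = 1/385 - 1/440 = 0.000324675325
Ea = 8.314 * 1.4836092 / 0.000324675325
Ea = 37991 J/mol


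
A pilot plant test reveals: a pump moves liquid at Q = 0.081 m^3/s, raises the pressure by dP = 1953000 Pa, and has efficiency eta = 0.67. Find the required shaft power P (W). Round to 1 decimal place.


P = Q * dP / eta
P = 0.081 * 1953000 / 0.67
P = 158193.0 / 0.67
P = 236109.0 W


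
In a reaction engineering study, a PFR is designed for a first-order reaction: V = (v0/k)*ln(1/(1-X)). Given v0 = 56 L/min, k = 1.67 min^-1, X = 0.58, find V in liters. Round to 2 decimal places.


V = (v0/k) * ln(1/(1-X))
V = (56/1.67) * ln(1/(1-0.58))
V = 33.532934 * ln(2.380952)
V = 33.532934 * 0.8675
V = 29.09 L


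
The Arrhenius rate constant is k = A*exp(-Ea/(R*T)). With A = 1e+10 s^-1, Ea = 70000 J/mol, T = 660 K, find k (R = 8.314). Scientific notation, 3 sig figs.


k = A * exp(-Ea/(R*T))
k = 1e+10 * exp(-70000 / (8.314 * 660))
k = 1e+10 * exp(-12.756869)
k = 2.88e+04


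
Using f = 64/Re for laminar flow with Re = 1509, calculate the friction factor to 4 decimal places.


f = 64 / Re
f = 64 / 1509
f = 0.0424


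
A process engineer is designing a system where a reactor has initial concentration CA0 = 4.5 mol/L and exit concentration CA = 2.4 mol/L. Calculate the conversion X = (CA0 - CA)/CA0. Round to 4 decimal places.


X = (CA0 - CA) / CA0
X = (4.5 - 2.4) / 4.5
X = 2.1 / 4.5
X = 0.4667


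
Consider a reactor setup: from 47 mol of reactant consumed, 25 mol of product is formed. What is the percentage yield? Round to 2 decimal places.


Yield = (moles product / moles consumed) * 100%
Yield = (25 / 47) * 100
Yield = 0.5319 * 100
Yield = 53.19%


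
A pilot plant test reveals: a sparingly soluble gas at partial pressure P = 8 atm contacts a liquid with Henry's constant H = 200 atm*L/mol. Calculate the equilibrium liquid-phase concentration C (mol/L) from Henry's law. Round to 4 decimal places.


C = P / H
C = 8 / 200
C = 0.0400 mol/L


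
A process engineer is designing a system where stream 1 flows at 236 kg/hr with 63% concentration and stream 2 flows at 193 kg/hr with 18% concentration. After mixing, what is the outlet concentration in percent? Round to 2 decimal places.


Mass balance on solute: F1*x1 + F2*x2 = F3*x3
F3 = F1 + F2 = 236 + 193 = 429 kg/hr
x3 = (F1*x1 + F2*x2)/F3
x3 = (236*0.63 + 193*0.18) / 429
x3 = 42.76%


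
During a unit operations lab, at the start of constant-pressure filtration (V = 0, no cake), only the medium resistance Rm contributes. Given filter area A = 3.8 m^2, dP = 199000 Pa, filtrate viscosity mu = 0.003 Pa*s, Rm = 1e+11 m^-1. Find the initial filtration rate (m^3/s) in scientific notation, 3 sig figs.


rate = A * dP / (mu * Rm)
rate = 3.8 * 199000 / (0.003 * 1e+11)
rate = 756200.0 / 3.000e+08
rate = 2.52e-03 m^3/s


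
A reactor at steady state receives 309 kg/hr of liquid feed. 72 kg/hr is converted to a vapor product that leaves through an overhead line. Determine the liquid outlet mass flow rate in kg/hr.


Steady-state mass balance on the main outlet: F_out = F_in - F_removed
F_out = 309 - 72
F_out = 237 kg/hr


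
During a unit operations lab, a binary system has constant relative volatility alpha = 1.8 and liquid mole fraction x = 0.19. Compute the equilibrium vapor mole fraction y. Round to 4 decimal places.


y = alpha*x / (1 + (alpha-1)*x)
y = 1.8*0.19 / (1 + (1.8-1)*0.19)
y = 0.342 / (1 + 0.152)
y = 0.342 / 1.152
y = 0.2969


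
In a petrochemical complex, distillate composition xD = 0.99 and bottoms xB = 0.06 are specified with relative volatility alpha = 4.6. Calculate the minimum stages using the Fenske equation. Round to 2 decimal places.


N_min = ln((xD*(1-xB))/(xB*(1-xD))) / ln(alpha)
Numerator inside ln: 0.9306 / 0.0006 = 1551.0
ln(1551.0) = 7.346655
ln(alpha) = ln(4.6) = 1.526056
N_min = 7.346655 / 1.526056 = 4.81


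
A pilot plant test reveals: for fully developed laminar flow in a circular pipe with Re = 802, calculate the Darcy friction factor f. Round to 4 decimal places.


f = 64 / Re
f = 64 / 802
f = 0.0798


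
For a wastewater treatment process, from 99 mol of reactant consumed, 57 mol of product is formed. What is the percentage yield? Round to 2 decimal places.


Yield = (moles product / moles consumed) * 100%
Yield = (57 / 99) * 100
Yield = 0.5758 * 100
Yield = 57.58%


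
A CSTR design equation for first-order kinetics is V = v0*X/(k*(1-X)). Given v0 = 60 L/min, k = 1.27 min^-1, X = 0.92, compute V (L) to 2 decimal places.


V = v0 * X / (k * (1 - X))
V = 60 * 0.92 / (1.27 * (1 - 0.92))
V = 55.2 / (1.27 * 0.08)
V = 55.2 / 0.1016
V = 543.31 L


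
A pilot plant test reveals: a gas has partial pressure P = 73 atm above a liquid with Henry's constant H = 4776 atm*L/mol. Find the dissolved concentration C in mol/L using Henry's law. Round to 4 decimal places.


C = P / H
C = 73 / 4776
C = 0.0153 mol/L


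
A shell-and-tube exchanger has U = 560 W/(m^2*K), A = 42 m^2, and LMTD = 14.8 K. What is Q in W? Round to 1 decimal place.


Q = U * A * LMTD
Q = 560 * 42 * 14.8
Q = 348096.0 W


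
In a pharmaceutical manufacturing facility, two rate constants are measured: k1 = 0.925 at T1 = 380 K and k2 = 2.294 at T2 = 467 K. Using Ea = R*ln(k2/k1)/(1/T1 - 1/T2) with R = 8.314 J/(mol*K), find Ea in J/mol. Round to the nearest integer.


Ea = R * ln(k2/k1) / (1/T1 - 1/T2)
ln(k2/k1) = ln(2.294/0.925) = 0.9082586
1/T1 - 1/T2 = 1/380 - 1/467 = 0.000490251324
Ea = 8.314 * 0.9082586 / 0.000490251324
Ea = 15403 J/mol


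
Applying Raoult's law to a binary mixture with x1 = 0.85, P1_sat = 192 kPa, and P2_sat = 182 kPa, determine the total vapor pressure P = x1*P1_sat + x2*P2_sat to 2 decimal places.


P = x1*P1_sat + x2*P2_sat
x2 = 1 - x1 = 1 - 0.85 = 0.15
P = 0.85*192 + 0.15*182
P = 163.2 + 27.3
P = 190.50 kPa


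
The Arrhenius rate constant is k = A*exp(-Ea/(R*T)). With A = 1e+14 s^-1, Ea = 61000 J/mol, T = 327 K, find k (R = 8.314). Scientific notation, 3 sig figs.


k = A * exp(-Ea/(R*T))
k = 1e+14 * exp(-61000 / (8.314 * 327))
k = 1e+14 * exp(-22.437376)
k = 1.80e+04


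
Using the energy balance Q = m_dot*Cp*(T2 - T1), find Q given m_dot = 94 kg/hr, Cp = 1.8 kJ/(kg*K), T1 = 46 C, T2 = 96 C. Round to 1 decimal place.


Q = m_dot * Cp * (T2 - T1)
Q = 94 * 1.8 * (96 - 46)
Q = 94 * 1.8 * 50
Q = 8460.0 kJ/hr


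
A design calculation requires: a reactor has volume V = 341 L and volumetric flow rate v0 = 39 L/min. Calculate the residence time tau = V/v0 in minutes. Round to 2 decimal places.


tau = V / v0
tau = 341 / 39
tau = 8.74 min


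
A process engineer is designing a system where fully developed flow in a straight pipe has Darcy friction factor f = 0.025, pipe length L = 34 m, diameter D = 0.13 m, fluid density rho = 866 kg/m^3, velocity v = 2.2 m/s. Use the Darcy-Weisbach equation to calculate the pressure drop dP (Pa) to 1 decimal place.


dP = f * (L/D) * (rho*v^2/2)
dP = 0.025 * (34/0.13) * (866*2.2^2/2)
L/D = 261.53846154
rho*v^2/2 = 866*4.84/2 = 2095.72
dP = 0.025 * 261.53846154 * 2095.72
dP = 13702.8 Pa


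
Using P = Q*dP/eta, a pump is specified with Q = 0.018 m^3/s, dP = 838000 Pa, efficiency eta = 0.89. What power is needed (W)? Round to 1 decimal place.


P = Q * dP / eta
P = 0.018 * 838000 / 0.89
P = 15084.0 / 0.89
P = 16948.3 W


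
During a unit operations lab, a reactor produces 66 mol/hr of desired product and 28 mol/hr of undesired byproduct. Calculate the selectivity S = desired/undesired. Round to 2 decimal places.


S = desired product rate / undesired product rate
S = 66 / 28
S = 2.36


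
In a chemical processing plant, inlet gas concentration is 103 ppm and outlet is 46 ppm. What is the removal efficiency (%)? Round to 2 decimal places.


Efficiency = (G_in - G_out) / G_in * 100%
Efficiency = (103 - 46) / 103 * 100
Efficiency = 57 / 103 * 100
Efficiency = 55.34%


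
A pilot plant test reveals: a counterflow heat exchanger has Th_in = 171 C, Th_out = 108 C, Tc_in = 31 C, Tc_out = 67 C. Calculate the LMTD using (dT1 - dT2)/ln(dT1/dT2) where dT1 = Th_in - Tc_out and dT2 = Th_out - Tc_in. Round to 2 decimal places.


dT1 = Th_in - Tc_out = 171 - 67 = 104
dT2 = Th_out - Tc_in = 108 - 31 = 77
LMTD = (dT1 - dT2) / ln(dT1/dT2)
LMTD = (104 - 77) / ln(104/77)
LMTD = 89.82 K


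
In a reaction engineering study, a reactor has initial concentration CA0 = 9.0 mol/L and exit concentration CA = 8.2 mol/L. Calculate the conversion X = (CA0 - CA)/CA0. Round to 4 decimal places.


X = (CA0 - CA) / CA0
X = (9.0 - 8.2) / 9.0
X = 0.8 / 9.0
X = 0.0889


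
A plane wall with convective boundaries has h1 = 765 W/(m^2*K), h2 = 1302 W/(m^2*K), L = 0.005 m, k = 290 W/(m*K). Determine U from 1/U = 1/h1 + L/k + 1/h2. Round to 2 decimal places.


1/U = 1/h1 + L/k + 1/h2
1/U = 1/765 + 0.005/290 + 1/1302
1/U = 0.0013071895 + 1.72414e-05 + 0.0007680492
1/U = 0.0020924801
U = 477.90 W/(m^2*K)


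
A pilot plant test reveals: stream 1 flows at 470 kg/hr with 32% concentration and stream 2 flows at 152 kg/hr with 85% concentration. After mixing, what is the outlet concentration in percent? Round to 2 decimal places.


Mass balance on solute: F1*x1 + F2*x2 = F3*x3
F3 = F1 + F2 = 470 + 152 = 622 kg/hr
x3 = (F1*x1 + F2*x2)/F3
x3 = (470*0.32 + 152*0.85) / 622
x3 = 44.95%


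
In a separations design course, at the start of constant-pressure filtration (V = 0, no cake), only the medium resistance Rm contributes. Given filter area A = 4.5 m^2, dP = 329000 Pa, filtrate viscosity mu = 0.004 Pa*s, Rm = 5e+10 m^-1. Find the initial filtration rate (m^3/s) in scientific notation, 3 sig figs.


rate = A * dP / (mu * Rm)
rate = 4.5 * 329000 / (0.004 * 5e+10)
rate = 1480500.0 / 2.000e+08
rate = 7.40e-03 m^3/s


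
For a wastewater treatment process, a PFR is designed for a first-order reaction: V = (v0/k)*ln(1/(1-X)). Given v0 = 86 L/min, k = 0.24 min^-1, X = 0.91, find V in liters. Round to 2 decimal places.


V = (v0/k) * ln(1/(1-X))
V = (86/0.24) * ln(1/(1-0.91))
V = 358.333333 * ln(11.111111)
V = 358.333333 * 2.407946
V = 862.85 L


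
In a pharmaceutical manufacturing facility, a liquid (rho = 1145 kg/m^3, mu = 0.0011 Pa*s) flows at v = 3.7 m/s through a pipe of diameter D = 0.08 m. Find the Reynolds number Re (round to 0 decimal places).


Re = rho * v * D / mu
Re = 1145 * 3.7 * 0.08 / 0.0011
Re = 338.92 / 0.0011
Re = 308109


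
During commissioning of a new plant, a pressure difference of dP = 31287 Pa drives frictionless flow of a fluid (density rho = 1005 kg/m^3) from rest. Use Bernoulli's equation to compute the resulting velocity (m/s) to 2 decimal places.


v = sqrt(2*dP/rho)
v = sqrt(2*31287/1005)
v = sqrt(62.262687)
v = 7.89 m/s


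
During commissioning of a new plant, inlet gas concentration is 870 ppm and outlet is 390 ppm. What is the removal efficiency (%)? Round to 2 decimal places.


Efficiency = (G_in - G_out) / G_in * 100%
Efficiency = (870 - 390) / 870 * 100
Efficiency = 480 / 870 * 100
Efficiency = 55.17%


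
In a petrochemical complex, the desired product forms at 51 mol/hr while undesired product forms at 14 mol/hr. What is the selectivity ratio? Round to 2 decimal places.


S = desired product rate / undesired product rate
S = 51 / 14
S = 3.64


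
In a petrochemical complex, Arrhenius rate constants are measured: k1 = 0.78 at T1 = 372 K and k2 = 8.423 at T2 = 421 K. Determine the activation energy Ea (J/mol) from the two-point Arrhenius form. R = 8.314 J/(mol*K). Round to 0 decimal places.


Ea = R * ln(k2/k1) / (1/T1 - 1/T2)
ln(k2/k1) = ln(8.423/0.78) = 2.3794274
1/T1 - 1/T2 = 1/372 - 1/421 = 0.000312875131
Ea = 8.314 * 2.3794274 / 0.000312875131
Ea = 63228 J/mol


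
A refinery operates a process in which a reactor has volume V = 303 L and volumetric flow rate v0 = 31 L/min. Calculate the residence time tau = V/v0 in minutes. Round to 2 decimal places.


tau = V / v0
tau = 303 / 31
tau = 9.77 min


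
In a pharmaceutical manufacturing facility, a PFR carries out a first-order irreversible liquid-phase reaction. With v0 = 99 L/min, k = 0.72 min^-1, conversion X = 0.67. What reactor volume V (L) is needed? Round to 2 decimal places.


V = (v0/k) * ln(1/(1-X))
V = (99/0.72) * ln(1/(1-0.67))
V = 137.5 * ln(3.030303)
V = 137.5 * 1.108663
V = 152.44 L


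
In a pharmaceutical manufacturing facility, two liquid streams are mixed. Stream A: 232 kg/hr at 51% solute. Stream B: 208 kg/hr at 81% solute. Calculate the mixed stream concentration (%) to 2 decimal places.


Mass balance on solute: F1*x1 + F2*x2 = F3*x3
F3 = F1 + F2 = 232 + 208 = 440 kg/hr
x3 = (F1*x1 + F2*x2)/F3
x3 = (232*0.51 + 208*0.81) / 440
x3 = 65.18%


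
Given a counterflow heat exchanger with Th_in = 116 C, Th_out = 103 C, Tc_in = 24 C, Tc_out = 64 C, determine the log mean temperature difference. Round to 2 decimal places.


dT1 = Th_in - Tc_out = 116 - 64 = 52
dT2 = Th_out - Tc_in = 103 - 24 = 79
LMTD = (dT1 - dT2) / ln(dT1/dT2)
LMTD = (52 - 79) / ln(52/79)
LMTD = 64.56 K


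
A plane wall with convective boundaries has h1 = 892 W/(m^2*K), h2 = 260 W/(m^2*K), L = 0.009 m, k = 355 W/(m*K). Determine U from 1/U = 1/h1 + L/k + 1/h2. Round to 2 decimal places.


1/U = 1/h1 + L/k + 1/h2
1/U = 1/892 + 0.009/355 + 1/260
1/U = 0.0011210762 + 2.53521e-05 + 0.0038461538
1/U = 0.0049925821
U = 200.30 W/(m^2*K)


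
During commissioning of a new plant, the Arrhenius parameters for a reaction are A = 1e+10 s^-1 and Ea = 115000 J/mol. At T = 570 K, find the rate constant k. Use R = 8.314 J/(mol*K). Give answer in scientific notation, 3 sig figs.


k = A * exp(-Ea/(R*T))
k = 1e+10 * exp(-115000 / (8.314 * 570))
k = 1e+10 * exp(-24.266825)
k = 2.89e-01


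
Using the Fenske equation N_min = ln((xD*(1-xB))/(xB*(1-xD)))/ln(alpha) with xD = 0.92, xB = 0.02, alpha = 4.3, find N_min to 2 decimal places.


N_min = ln((xD*(1-xB))/(xB*(1-xD))) / ln(alpha)
Numerator inside ln: 0.9016 / 0.0016 = 563.5
ln(563.5) = 6.334167
ln(alpha) = ln(4.3) = 1.458615
N_min = 6.334167 / 1.458615 = 4.34


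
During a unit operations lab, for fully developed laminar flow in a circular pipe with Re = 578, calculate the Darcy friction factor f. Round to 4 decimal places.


f = 64 / Re
f = 64 / 578
f = 0.1107


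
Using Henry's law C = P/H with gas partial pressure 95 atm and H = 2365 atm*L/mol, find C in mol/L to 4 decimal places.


C = P / H
C = 95 / 2365
C = 0.0402 mol/L


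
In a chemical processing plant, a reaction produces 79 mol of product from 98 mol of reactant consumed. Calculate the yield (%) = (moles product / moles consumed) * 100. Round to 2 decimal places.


Yield = (moles product / moles consumed) * 100%
Yield = (79 / 98) * 100
Yield = 0.8061 * 100
Yield = 80.61%


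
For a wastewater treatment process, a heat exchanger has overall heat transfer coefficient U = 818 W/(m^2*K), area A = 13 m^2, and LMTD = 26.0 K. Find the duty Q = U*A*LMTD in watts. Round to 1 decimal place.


Q = U * A * LMTD
Q = 818 * 13 * 26.0
Q = 276484.0 W


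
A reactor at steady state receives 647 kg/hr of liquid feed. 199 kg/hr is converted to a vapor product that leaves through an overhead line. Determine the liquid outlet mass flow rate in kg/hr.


Steady-state mass balance on the main outlet: F_out = F_in - F_removed
F_out = 647 - 199
F_out = 448 kg/hr


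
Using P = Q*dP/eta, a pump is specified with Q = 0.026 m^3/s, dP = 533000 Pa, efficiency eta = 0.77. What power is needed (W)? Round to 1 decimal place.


P = Q * dP / eta
P = 0.026 * 533000 / 0.77
P = 13858.0 / 0.77
P = 17997.4 W


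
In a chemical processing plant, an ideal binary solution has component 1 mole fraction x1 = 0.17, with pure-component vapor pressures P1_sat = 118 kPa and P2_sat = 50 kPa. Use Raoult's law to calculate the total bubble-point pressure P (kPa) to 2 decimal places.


P = x1*P1_sat + x2*P2_sat
x2 = 1 - x1 = 1 - 0.17 = 0.83
P = 0.17*118 + 0.83*50
P = 20.06 + 41.5
P = 61.56 kPa


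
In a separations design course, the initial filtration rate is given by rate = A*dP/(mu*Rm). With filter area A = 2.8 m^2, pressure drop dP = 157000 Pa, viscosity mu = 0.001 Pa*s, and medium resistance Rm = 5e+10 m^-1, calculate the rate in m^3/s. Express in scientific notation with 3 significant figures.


rate = A * dP / (mu * Rm)
rate = 2.8 * 157000 / (0.001 * 5e+10)
rate = 439600.0 / 5.000e+07
rate = 8.79e-03 m^3/s


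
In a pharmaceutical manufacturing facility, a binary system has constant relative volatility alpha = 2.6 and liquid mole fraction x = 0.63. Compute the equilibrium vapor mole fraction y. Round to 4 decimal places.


y = alpha*x / (1 + (alpha-1)*x)
y = 2.6*0.63 / (1 + (2.6-1)*0.63)
y = 1.638 / (1 + 1.008)
y = 1.638 / 2.008
y = 0.8157


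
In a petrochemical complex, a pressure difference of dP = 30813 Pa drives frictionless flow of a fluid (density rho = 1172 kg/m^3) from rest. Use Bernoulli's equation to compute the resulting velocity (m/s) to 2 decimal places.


v = sqrt(2*dP/rho)
v = sqrt(2*30813/1172)
v = sqrt(52.581911)
v = 7.25 m/s


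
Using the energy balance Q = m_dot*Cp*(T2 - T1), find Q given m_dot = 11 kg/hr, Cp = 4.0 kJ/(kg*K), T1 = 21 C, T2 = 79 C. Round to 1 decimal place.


Q = m_dot * Cp * (T2 - T1)
Q = 11 * 4.0 * (79 - 21)
Q = 11 * 4.0 * 58
Q = 2552.0 kJ/hr


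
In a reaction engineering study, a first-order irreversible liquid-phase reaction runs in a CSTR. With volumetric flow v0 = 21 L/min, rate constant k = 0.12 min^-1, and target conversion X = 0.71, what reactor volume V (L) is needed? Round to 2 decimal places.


V = v0 * X / (k * (1 - X))
V = 21 * 0.71 / (0.12 * (1 - 0.71))
V = 14.91 / (0.12 * 0.29)
V = 14.91 / 0.0348
V = 428.45 L


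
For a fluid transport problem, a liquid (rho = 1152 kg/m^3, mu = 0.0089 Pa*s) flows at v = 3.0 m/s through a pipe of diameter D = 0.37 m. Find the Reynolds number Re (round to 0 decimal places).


Re = rho * v * D / mu
Re = 1152 * 3.0 * 0.37 / 0.0089
Re = 1278.72 / 0.0089
Re = 143676


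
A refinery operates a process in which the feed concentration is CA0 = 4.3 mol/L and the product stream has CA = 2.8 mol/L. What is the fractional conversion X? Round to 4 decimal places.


X = (CA0 - CA) / CA0
X = (4.3 - 2.8) / 4.3
X = 1.5 / 4.3
X = 0.3488


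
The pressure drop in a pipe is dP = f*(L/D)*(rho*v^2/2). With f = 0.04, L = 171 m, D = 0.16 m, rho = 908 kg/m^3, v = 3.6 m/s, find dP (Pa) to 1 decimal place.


dP = f * (L/D) * (rho*v^2/2)
dP = 0.04 * (171/0.16) * (908*3.6^2/2)
L/D = 1068.75
rho*v^2/2 = 908*12.96/2 = 5883.84
dP = 0.04 * 1068.75 * 5883.84
dP = 251534.2 Pa


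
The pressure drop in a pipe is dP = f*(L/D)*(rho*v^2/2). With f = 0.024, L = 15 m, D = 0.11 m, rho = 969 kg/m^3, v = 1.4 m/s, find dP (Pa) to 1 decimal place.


dP = f * (L/D) * (rho*v^2/2)
dP = 0.024 * (15/0.11) * (969*1.4^2/2)
L/D = 136.36363636
rho*v^2/2 = 969*1.96/2 = 949.62
dP = 0.024 * 136.36363636 * 949.62
dP = 3107.8 Pa


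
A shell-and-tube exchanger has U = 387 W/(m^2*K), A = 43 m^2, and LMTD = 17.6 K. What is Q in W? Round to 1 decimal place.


Q = U * A * LMTD
Q = 387 * 43 * 17.6
Q = 292881.6 W


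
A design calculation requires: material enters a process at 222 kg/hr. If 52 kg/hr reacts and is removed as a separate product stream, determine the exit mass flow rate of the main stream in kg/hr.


Steady-state mass balance on the main outlet: F_out = F_in - F_removed
F_out = 222 - 52
F_out = 170 kg/hr


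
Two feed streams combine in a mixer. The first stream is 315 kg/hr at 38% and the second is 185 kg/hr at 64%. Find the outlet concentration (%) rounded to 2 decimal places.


Mass balance on solute: F1*x1 + F2*x2 = F3*x3
F3 = F1 + F2 = 315 + 185 = 500 kg/hr
x3 = (F1*x1 + F2*x2)/F3
x3 = (315*0.38 + 185*0.64) / 500
x3 = 47.62%


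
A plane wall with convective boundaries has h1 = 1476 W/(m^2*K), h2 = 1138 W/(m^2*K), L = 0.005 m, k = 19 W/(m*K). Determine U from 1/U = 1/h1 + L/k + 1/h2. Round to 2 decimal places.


1/U = 1/h1 + L/k + 1/h2
1/U = 1/1476 + 0.005/19 + 1/1138
1/U = 0.0006775068 + 0.0002631579 + 0.0008787346
1/U = 0.0018193993
U = 549.63 W/(m^2*K)


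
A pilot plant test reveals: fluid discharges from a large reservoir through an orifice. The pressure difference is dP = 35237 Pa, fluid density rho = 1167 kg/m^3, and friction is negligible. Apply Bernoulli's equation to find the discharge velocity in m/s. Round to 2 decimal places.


v = sqrt(2*dP/rho)
v = sqrt(2*35237/1167)
v = sqrt(60.389032)
v = 7.77 m/s


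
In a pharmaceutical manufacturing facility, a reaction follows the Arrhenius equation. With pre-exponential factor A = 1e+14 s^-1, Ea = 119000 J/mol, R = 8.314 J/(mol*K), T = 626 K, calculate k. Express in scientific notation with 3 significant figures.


k = A * exp(-Ea/(R*T))
k = 1e+14 * exp(-119000 / (8.314 * 626))
k = 1e+14 * exp(-22.864547)
k = 1.18e+04


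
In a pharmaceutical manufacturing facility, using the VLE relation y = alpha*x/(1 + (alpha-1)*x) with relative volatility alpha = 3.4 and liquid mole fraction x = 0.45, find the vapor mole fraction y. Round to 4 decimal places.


y = alpha*x / (1 + (alpha-1)*x)
y = 3.4*0.45 / (1 + (3.4-1)*0.45)
y = 1.53 / (1 + 1.08)
y = 1.53 / 2.08
y = 0.7356
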